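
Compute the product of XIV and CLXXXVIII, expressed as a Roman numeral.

XIV = 14
CLXXXVIII = 188
14 × 188 = 2632

MMDCXXXII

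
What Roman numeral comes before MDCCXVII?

MDCCXVII = 1717, so the previous integer is 1717 - 1 = 1716

MDCCXVI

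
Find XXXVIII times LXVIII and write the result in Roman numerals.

XXXVIII = 38
LXVIII = 68
38 × 68 = 2584

MMDLXXXIV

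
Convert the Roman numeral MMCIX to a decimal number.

MMCIX: M=1000, M=1000, C=100, IX=9
1000 + 1000 + 100 + 9 = 2109

2109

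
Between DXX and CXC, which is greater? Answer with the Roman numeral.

DXX = 520
CXC = 190
520 is larger

DXX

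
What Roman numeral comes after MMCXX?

MMCXX = 2120; next is 2121

MMCXXI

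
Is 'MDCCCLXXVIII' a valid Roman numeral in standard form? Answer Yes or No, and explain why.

'MDCCCLXXVIII': Check the rules: uses only the symbols I, V, X, L, C, D, M; no symbol is repeated more than three times in a row; V, L and D each appear at most once; no smaller symbol precedes a larger one (values never increase from left to right). Value: M (1000) + D (500) + C (100) + C (100) + C (100) + L (50) + X (10) + X (10) + V (5) + I (1) + I (1) + I (1) = 1878. So it is a valid standard Roman numeral.

Yes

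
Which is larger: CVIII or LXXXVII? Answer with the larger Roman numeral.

CVIII = 108
LXXXVII = 87
108 is larger

CVIII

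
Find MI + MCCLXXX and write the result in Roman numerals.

MI = 1001
MCCLXXX = 1280
1001 + 1280 = 2281

MMCCLXXXI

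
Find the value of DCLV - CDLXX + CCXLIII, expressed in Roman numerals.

DCLV = 655, CDLXX = 470, CCXLIII = 243
655 - 470 = 185
185 + 243 = 428

CDXXVIII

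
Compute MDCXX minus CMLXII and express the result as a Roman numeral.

MDCXX = 1620
CMLXII = 962
1620 - 962 = 658

DCLVIII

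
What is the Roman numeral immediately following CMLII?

CMLII = 952, so the next integer is 952 + 1 = 953

CMLIII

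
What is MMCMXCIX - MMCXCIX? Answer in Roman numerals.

MMCMXCIX = 2999
MMCXCIX = 2199
2999 - 2199 = 800

DCCC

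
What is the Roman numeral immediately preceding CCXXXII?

CCXXXII = 232; previous is 231

CCXXXI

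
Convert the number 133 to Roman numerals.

Convert 133 to Roman numerals:
  133 contains 1×100 (C)
  33 contains 3×10 (XXX)
  3 contains 3×1 (III)

CXXXIII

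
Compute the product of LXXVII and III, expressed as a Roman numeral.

LXXVII = 77
III = 3
77 × 3 = 231

CCXXXI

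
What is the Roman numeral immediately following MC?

MC = 1100, so the next integer is 1100 + 1 = 1101

MCI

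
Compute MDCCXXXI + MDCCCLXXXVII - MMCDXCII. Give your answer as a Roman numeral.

MDCCXXXI = 1731, MDCCCLXXXVII = 1887, MMCDXCII = 2492
1731 + 1887 = 3618
3618 - 2492 = 1126

MCXXVI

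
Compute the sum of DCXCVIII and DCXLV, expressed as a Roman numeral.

DCXCVIII = 698
DCXLV = 645
698 + 645 = 1343

MCCCXLIII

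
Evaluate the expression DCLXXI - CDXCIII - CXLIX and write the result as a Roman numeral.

DCLXXI = 671, CDXCIII = 493, CXLIX = 149
671 - 493 = 178
178 - 149 = 29

XXIX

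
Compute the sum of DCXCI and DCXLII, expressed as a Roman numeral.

DCXCI = 691
DCXLII = 642
691 + 642 = 1333

MCCCXXXIII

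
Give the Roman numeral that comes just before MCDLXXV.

MCDLXXV = 1475, so the previous integer is 1475 - 1 = 1474

MCDLXXIV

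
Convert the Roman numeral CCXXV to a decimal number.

CCXXV: C=100, C=100, X=10, X=10, V=5
100 + 100 + 10 + 10 + 5 = 225

225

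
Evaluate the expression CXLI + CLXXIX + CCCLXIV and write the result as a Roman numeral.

CXLI = 141, CLXXIX = 179, CCCLXIV = 364
141 + 179 = 320
320 + 364 = 684

DCLXXXIV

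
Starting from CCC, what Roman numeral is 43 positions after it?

CCC = 300
300 + 43 = 343

CCCXLIII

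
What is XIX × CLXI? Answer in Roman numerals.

XIX = 19
CLXI = 161
19 × 161 = 3059

MMMLIX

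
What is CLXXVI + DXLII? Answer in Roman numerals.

CLXXVI = 176
DXLII = 542
176 + 542 = 718

DCCXVIII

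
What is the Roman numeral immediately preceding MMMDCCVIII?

MMMDCCVIII = 3708, so the previous integer is 3708 - 1 = 3707

MMMDCCVII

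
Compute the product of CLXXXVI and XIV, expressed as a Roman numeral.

CLXXXVI = 186
XIV = 14
186 × 14 = 2604

MMDCIV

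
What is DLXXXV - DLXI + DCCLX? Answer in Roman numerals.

DLXXXV = 585, DLXI = 561, DCCLX = 760
585 - 561 = 24
24 + 760 = 784

DCCLXXXIV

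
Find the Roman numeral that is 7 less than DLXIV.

DLXIV = 564
564 - 7 = 557

DLVII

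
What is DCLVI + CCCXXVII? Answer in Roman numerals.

DCLVI = 656
CCCXXVII = 327
656 + 327 = 983

CMLXXXIII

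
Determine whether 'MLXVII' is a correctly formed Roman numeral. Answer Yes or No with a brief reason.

'MLXVII': Check the rules: uses only the symbols I, V, X, L, C, D, M; no symbol is repeated more than three times in a row; V, L and D each appear at most once; no smaller symbol precedes a larger one (values never increase from left to right). Value: M (1000) + L (50) + X (10) + V (5) + I (1) + I (1) = 1067. So it is a valid standard Roman numeral.

Yes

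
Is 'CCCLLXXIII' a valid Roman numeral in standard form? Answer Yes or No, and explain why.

'CCCLLXXIII': L should not appear more than once

No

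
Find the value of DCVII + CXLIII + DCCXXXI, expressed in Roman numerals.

DCVII = 607, CXLIII = 143, DCCXXXI = 731
607 + 143 = 750
750 + 731 = 1481

MCDLXXXI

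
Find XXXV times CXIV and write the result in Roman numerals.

XXXV = 35
CXIV = 114
35 × 114 = 3990

MMMCMXC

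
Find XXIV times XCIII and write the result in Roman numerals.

XXIV = 24
XCIII = 93
24 × 93 = 2232

MMCCXXXII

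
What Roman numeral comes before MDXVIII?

MDXVIII = 1518; previous is 1517

MDXVII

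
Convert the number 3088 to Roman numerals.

Convert 3088 to Roman numerals:
  3088 contains 3×1000 (MMM)
  88 contains 1×50 (L)
  38 contains 3×10 (XXX)
  8 contains 1×5 (V)
  3 contains 3×1 (III)

MMMLXXXVIII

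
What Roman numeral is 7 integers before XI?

XI = 11
11 - 7 = 4

IV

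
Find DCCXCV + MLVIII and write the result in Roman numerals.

DCCXCV = 795
MLVIII = 1058
795 + 1058 = 1853

MDCCCLIII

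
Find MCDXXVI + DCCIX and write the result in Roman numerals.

MCDXXVI = 1426
DCCIX = 709
1426 + 709 = 2135

MMCXXXV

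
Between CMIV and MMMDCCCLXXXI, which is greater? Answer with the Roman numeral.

CMIV = 904
MMMDCCCLXXXI = 3881
3881 is larger

MMMDCCCLXXXI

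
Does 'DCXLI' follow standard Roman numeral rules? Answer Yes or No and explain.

'DCXLI': Check the rules: uses only the symbols I, V, X, L, C, D, M; no symbol is repeated more than three times in a row; V, L and D each appear at most once; the only place a smaller symbol precedes a larger one is the allowed subtractive pair XL, the symbol right after such a pair (if any) is smaller than the pair's first symbol, and otherwise the values never increase from left to right. Value: D (500) + C (100) + XL (40) + I (1) = 641. So it is a valid standard Roman numeral.

Yes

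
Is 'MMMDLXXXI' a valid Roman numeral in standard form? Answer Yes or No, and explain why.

'MMMDLXXXI': Check the rules: uses only the symbols I, V, X, L, C, D, M; no symbol is repeated more than three times in a row; V, L and D each appear at most once; no smaller symbol precedes a larger one (values never increase from left to right). Value: M (1000) + M (1000) + M (1000) + D (500) + L (50) + X (10) + X (10) + X (10) + I (1) = 3581. So it is a valid standard Roman numeral.

Yes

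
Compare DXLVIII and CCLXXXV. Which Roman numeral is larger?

DXLVIII = 548
CCLXXXV = 285
548 is larger

DXLVIII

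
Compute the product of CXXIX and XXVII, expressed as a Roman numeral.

CXXIX = 129
XXVII = 27
129 × 27 = 3483

MMMCDLXXXIII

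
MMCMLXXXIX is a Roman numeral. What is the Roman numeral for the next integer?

MMCMLXXXIX = 2989, so the next integer is 2989 + 1 = 2990

MMCMXC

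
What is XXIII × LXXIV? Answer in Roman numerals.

XXIII = 23
LXXIV = 74
23 × 74 = 1702

MDCCII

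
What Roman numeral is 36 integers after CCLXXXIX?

CCLXXXIX = 289
289 + 36 = 325

CCCXXV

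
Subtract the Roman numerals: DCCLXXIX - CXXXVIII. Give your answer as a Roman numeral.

DCCLXXIX = 779
CXXXVIII = 138
779 - 138 = 641

DCXLI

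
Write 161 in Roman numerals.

Convert 161 to Roman numerals:
  161 contains 1×100 (C)
  61 contains 1×50 (L)
  11 contains 1×10 (X)
  1 contains 1×1 (I)

CLXI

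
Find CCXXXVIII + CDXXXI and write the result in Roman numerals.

CCXXXVIII = 238
CDXXXI = 431
238 + 431 = 669

DCLXIX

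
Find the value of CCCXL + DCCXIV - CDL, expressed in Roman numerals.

CCCXL = 340, DCCXIV = 714, CDL = 450
340 + 714 = 1054
1054 - 450 = 604

DCIV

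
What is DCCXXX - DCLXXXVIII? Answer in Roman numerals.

DCCXXX = 730
DCLXXXVIII = 688
730 - 688 = 42

XLII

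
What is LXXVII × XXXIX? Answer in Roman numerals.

LXXVII = 77
XXXIX = 39
77 × 39 = 3003

MMMIII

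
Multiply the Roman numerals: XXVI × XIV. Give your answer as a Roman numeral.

XXVI = 26
XIV = 14
26 × 14 = 364

CCCLXIV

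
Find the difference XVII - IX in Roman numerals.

XVII = 17
IX = 9
17 - 9 = 8

VIII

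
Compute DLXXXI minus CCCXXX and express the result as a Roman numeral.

DLXXXI = 581
CCCXXX = 330
581 - 330 = 251

CCLI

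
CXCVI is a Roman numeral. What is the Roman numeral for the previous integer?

CXCVI = 196, so the previous integer is 196 - 1 = 195

CXCV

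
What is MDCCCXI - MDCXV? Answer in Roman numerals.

MDCCCXI = 1811
MDCXV = 1615
1811 - 1615 = 196

CXCVI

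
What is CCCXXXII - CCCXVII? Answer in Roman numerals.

CCCXXXII = 332
CCCXVII = 317
332 - 317 = 15

XV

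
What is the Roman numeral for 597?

Convert 597 to Roman numerals:
  597 contains 1×500 (D)
  97 contains 1×90 (XC)
  7 contains 1×5 (V)
  2 contains 2×1 (II)

DXCVII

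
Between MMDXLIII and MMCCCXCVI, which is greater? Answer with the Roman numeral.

MMDXLIII = 2543
MMCCCXCVI = 2396
2543 is larger

MMDXLIII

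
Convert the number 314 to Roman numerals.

Convert 314 to Roman numerals:
  314 contains 3×100 (CCC)
  14 contains 1×10 (X)
  4 contains 1×4 (IV)

CCCXIV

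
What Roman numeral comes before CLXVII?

CLXVII = 167; previous is 166

CLXVI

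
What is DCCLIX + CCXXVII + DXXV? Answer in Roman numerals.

DCCLIX = 759, CCXXVII = 227, DXXV = 525
759 + 227 = 986
986 + 525 = 1511

MDXI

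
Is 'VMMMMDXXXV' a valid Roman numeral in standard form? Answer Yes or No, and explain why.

'VMMMMDXXXV': More than 3 consecutive M's

No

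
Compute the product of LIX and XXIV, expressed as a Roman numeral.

LIX = 59
XXIV = 24
59 × 24 = 1416

MCDXVI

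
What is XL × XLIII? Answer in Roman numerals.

XL = 40
XLIII = 43
40 × 43 = 1720

MDCCXX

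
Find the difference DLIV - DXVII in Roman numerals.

DLIV = 554
DXVII = 517
554 - 517 = 37

XXXVII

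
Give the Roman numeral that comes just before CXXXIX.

CXXXIX = 139, so the previous integer is 139 - 1 = 138

CXXXVIII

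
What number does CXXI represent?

CXXI: C=100, X=10, X=10, I=1
100 + 10 + 10 + 1 = 121

121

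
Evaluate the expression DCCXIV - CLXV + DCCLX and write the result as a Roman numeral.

DCCXIV = 714, CLXV = 165, DCCLX = 760
714 - 165 = 549
549 + 760 = 1309

MCCCIX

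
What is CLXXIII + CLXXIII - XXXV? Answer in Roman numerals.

CLXXIII = 173, CLXXIII = 173, XXXV = 35
173 + 173 = 346
346 - 35 = 311

CCCXI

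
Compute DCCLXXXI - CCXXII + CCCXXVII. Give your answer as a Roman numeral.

DCCLXXXI = 781, CCXXII = 222, CCCXXVII = 327
781 - 222 = 559
559 + 327 = 886

DCCCLXXXVI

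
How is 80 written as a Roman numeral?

Convert 80 to Roman numerals:
  80 contains 1×50 (L)
  30 contains 3×10 (XXX)

LXXX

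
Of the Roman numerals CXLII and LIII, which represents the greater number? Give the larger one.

CXLII = 142
LIII = 53
142 is larger

CXLII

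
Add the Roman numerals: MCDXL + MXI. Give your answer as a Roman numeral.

MCDXL = 1440
MXI = 1011
1440 + 1011 = 2451

MMCDLI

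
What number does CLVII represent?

CLVII: C=100, L=50, V=5, I=1, I=1
100 + 50 + 5 + 1 + 1 = 157

157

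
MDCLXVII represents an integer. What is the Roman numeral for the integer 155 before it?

MDCLXVII = 1667
1667 - 155 = 1512

MDXII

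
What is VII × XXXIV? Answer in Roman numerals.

VII = 7
XXXIV = 34
7 × 34 = 238

CCXXXVIII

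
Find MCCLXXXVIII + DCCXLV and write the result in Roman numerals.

MCCLXXXVIII = 1288
DCCXLV = 745
1288 + 745 = 2033

MMXXXIII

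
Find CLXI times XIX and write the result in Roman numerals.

CLXI = 161
XIX = 19
161 × 19 = 3059

MMMLIX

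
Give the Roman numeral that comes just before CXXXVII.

CXXXVII = 137; previous is 136

CXXXVI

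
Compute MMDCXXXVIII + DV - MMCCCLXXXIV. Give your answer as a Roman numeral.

MMDCXXXVIII = 2638, DV = 505, MMCCCLXXXIV = 2384
2638 + 505 = 3143
3143 - 2384 = 759

DCCLIX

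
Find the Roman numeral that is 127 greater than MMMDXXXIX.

MMMDXXXIX = 3539
3539 + 127 = 3666

MMMDCLXVI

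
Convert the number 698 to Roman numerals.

Convert 698 to Roman numerals:
  698 contains 1×500 (D)
  198 contains 1×100 (C)
  98 contains 1×90 (XC)
  8 contains 1×5 (V)
  3 contains 3×1 (III)

DCXCVIII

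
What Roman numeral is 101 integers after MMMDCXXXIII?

MMMDCXXXIII = 3633
3633 + 101 = 3734

MMMDCCXXXIV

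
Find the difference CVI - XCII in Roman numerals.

CVI = 106
XCII = 92
106 - 92 = 14

XIV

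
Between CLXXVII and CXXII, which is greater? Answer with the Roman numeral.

CLXXVII = 177
CXXII = 122
177 is larger

CLXXVII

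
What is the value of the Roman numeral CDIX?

CDIX: CD=400, IX=9
400 + 9 = 409

409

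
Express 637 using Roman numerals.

Convert 637 to Roman numerals:
  637 contains 1×500 (D)
  137 contains 1×100 (C)
  37 contains 3×10 (XXX)
  7 contains 1×5 (V)
  2 contains 2×1 (II)

DCXXXVII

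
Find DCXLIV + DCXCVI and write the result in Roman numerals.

DCXLIV = 644
DCXCVI = 696
644 + 696 = 1340

MCCCXL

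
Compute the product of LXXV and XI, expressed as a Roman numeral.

LXXV = 75
XI = 11
75 × 11 = 825

DCCCXXV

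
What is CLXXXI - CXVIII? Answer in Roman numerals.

CLXXXI = 181
CXVIII = 118
181 - 118 = 63

LXIII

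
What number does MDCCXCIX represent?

MDCCXCIX: M=1000, D=500, C=100, C=100, XC=90, IX=9
1000 + 500 + 100 + 100 + 90 + 9 = 1799

1799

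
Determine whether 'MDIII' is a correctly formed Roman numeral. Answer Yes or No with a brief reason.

'MDIII': Check the rules: uses only the symbols I, V, X, L, C, D, M; no symbol is repeated more than three times in a row; V, L and D each appear at most once; no smaller symbol precedes a larger one (values never increase from left to right). Value: M (1000) + D (500) + I (1) + I (1) + I (1) = 1503. So it is a valid standard Roman numeral.

Yes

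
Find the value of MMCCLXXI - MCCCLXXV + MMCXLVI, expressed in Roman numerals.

MMCCLXXI = 2271, MCCCLXXV = 1375, MMCXLVI = 2146
2271 - 1375 = 896
896 + 2146 = 3042

MMMXLII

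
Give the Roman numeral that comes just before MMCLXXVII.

MMCLXXVII = 2177, so the previous integer is 2177 - 1 = 2176

MMCLXXVI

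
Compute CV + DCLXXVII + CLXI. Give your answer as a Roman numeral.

CV = 105, DCLXXVII = 677, CLXI = 161
105 + 677 = 782
782 + 161 = 943

CMXLIII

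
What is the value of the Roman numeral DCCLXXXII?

DCCLXXXII: D=500, C=100, C=100, L=50, X=10, X=10, X=10, I=1, I=1
500 + 100 + 100 + 50 + 10 + 10 + 10 + 1 + 1 = 782

782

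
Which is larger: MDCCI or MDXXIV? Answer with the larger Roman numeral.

MDCCI = 1701
MDXXIV = 1524
1701 is larger

MDCCI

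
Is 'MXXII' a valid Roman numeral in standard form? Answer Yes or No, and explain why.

'MXXII': Check the rules: uses only the symbols I, V, X, L, C, D, M; no symbol is repeated more than three times in a row; V, L and D each appear at most once; no smaller symbol precedes a larger one (values never increase from left to right). Value: M (1000) + X (10) + X (10) + I (1) + I (1) = 1022. So it is a valid standard Roman numeral.

Yes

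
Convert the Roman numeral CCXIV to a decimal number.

CCXIV: C=100, C=100, X=10, IV=4
100 + 100 + 10 + 4 = 214

214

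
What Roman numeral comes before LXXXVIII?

LXXXVIII = 88, so the previous integer is 88 - 1 = 87

LXXXVII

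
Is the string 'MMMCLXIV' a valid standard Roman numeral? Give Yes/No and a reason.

'MMMCLXIV': Check the rules: uses only the symbols I, V, X, L, C, D, M; no symbol is repeated more than three times in a row; V, L and D each appear at most once; the only place a smaller symbol precedes a larger one is the allowed subtractive pair IV, the symbol right after such a pair (if any) is smaller than the pair's first symbol, and otherwise the values never increase from left to right. Value: M (1000) + M (1000) + M (1000) + C (100) + L (50) + X (10) + IV (4) = 3164. So it is a valid standard Roman numeral.

Yes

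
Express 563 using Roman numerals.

Convert 563 to Roman numerals:
  563 contains 1×500 (D)
  63 contains 1×50 (L)
  13 contains 1×10 (X)
  3 contains 3×1 (III)

DLXIII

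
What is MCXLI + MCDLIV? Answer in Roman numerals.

MCXLI = 1141
MCDLIV = 1454
1141 + 1454 = 2595

MMDXCV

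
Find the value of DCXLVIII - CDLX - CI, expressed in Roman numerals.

DCXLVIII = 648, CDLX = 460, CI = 101
648 - 460 = 188
188 - 101 = 87

LXXXVII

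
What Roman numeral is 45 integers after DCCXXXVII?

DCCXXXVII = 737
737 + 45 = 782

DCCLXXXII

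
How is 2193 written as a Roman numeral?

Convert 2193 to Roman numerals:
  2193 contains 2×1000 (MM)
  193 contains 1×100 (C)
  93 contains 1×90 (XC)
  3 contains 3×1 (III)

MMCXCIII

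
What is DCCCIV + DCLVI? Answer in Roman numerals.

DCCCIV = 804
DCLVI = 656
804 + 656 = 1460

MCDLX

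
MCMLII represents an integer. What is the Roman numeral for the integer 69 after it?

MCMLII = 1952
1952 + 69 = 2021

MMXXI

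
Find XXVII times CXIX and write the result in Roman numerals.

XXVII = 27
CXIX = 119
27 × 119 = 3213

MMMCCXIII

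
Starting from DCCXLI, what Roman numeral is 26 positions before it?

DCCXLI = 741
741 - 26 = 715

DCCXV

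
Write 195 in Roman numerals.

Convert 195 to Roman numerals:
  195 contains 1×100 (C)
  95 contains 1×90 (XC)
  5 contains 1×5 (V)

CXCV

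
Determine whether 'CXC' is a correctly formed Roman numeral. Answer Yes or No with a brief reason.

'CXC': Check the rules: uses only the symbols I, V, X, L, C, D, M; no symbol is repeated more than three times in a row; V, L and D each appear at most once; the only place a smaller symbol precedes a larger one is the allowed subtractive pair XC, the symbol right after such a pair (if any) is smaller than the pair's first symbol, and otherwise the values never increase from left to right. Value: C (100) + XC (90) = 190. So it is a valid standard Roman numeral.

Yes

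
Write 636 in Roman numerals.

Convert 636 to Roman numerals:
  636 contains 1×500 (D)
  136 contains 1×100 (C)
  36 contains 3×10 (XXX)
  6 contains 1×5 (V)
  1 contains 1×1 (I)

DCXXXVI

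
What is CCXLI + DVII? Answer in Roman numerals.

CCXLI = 241
DVII = 507
241 + 507 = 748

DCCXLVIII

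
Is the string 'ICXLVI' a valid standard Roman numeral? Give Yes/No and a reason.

'ICXLVI': Invalid subtractive combination: IC

No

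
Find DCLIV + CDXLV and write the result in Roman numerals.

DCLIV = 654
CDXLV = 445
654 + 445 = 1099

MXCIX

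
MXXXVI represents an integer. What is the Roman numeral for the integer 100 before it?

MXXXVI = 1036
1036 - 100 = 936

CMXXXVI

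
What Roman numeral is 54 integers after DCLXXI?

DCLXXI = 671
671 + 54 = 725

DCCXXV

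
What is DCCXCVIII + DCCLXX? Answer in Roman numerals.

DCCXCVIII = 798
DCCLXX = 770
798 + 770 = 1568

MDLXVIII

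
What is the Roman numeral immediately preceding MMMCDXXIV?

MMMCDXXIV = 3424, so the previous integer is 3424 - 1 = 3423

MMMCDXXIII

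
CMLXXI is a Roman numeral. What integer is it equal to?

CMLXXI: CM=900, L=50, X=10, X=10, I=1
900 + 50 + 10 + 10 + 1 = 971

971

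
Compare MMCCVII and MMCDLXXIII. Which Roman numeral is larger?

MMCCVII = 2207
MMCDLXXIII = 2473
2473 is larger

MMCDLXXIII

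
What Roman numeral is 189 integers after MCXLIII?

MCXLIII = 1143
1143 + 189 = 1332

MCCCXXXII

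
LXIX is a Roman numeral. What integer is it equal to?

LXIX: L=50, X=10, IX=9
50 + 10 + 9 = 69

69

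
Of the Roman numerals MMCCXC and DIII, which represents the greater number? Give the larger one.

MMCCXC = 2290
DIII = 503
2290 is larger

MMCCXC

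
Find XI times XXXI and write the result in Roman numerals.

XI = 11
XXXI = 31
11 × 31 = 341

CCCXLI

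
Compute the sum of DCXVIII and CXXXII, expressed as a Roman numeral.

DCXVIII = 618
CXXXII = 132
618 + 132 = 750

DCCL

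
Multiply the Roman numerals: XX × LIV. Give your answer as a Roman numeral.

XX = 20
LIV = 54
20 × 54 = 1080

MLXXX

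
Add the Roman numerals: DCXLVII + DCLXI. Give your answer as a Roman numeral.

DCXLVII = 647
DCLXI = 661
647 + 661 = 1308

MCCCVIII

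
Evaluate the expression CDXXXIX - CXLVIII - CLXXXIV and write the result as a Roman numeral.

CDXXXIX = 439, CXLVIII = 148, CLXXXIV = 184
439 - 148 = 291
291 - 184 = 107

CVII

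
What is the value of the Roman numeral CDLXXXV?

CDLXXXV: CD=400, L=50, X=10, X=10, X=10, V=5
400 + 50 + 10 + 10 + 10 + 5 = 485

485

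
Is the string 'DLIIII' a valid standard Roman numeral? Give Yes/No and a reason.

'DLIIII': More than 3 consecutive I's

No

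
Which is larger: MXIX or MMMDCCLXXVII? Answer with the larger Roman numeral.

MXIX = 1019
MMMDCCLXXVII = 3777
3777 is larger

MMMDCCLXXVII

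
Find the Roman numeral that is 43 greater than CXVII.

CXVII = 117
117 + 43 = 160

CLX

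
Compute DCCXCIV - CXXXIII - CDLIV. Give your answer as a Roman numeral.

DCCXCIV = 794, CXXXIII = 133, CDLIV = 454
794 - 133 = 661
661 - 454 = 207

CCVII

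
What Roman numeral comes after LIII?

LIII = 53, so the next integer is 53 + 1 = 54

LIV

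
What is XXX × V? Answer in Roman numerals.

XXX = 30
V = 5
30 × 5 = 150

CL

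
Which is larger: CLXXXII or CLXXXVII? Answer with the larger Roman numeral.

CLXXXII = 182
CLXXXVII = 187
187 is larger

CLXXXVII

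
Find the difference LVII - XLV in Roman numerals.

LVII = 57
XLV = 45
57 - 45 = 12

XII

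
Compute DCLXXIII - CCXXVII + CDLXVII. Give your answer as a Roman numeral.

DCLXXIII = 673, CCXXVII = 227, CDLXVII = 467
673 - 227 = 446
446 + 467 = 913

CMXIII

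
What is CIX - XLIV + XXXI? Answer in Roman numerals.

CIX = 109, XLIV = 44, XXXI = 31
109 - 44 = 65
65 + 31 = 96

XCVI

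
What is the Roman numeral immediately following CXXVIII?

CXXVIII = 128, so the next integer is 128 + 1 = 129

CXXIX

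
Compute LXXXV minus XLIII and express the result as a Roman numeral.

LXXXV = 85
XLIII = 43
85 - 43 = 42

XLII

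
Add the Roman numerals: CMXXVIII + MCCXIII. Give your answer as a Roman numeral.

CMXXVIII = 928
MCCXIII = 1213
928 + 1213 = 2141

MMCXLI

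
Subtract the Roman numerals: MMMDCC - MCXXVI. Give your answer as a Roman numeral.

MMMDCC = 3700
MCXXVI = 1126
3700 - 1126 = 2574

MMDLXXIV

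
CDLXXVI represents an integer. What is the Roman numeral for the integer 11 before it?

CDLXXVI = 476
476 - 11 = 465

CDLXV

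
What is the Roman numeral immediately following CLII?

CLII = 152, so the next integer is 152 + 1 = 153

CLIII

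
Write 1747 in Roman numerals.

Convert 1747 to Roman numerals:
  1747 contains 1×1000 (M)
  747 contains 1×500 (D)
  247 contains 2×100 (CC)
  47 contains 1×40 (XL)
  7 contains 1×5 (V)
  2 contains 2×1 (II)

MDCCXLVII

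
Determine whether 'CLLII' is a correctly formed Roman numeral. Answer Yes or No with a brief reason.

'CLLII': L should not appear more than once

No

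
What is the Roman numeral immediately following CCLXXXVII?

CCLXXXVII = 287, so the next integer is 287 + 1 = 288

CCLXXXVIII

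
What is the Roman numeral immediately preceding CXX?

CXX = 120, so the previous integer is 120 - 1 = 119

CXIX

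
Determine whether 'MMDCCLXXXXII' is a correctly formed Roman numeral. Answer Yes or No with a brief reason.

'MMDCCLXXXXII': More than 3 consecutive X's

No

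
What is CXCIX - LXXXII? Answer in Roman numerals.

CXCIX = 199
LXXXII = 82
199 - 82 = 117

CXVII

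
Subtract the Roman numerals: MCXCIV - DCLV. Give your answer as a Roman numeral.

MCXCIV = 1194
DCLV = 655
1194 - 655 = 539

DXXXIX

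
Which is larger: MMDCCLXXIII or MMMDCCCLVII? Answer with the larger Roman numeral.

MMDCCLXXIII = 2773
MMMDCCCLVII = 3857
3857 is larger

MMMDCCCLVII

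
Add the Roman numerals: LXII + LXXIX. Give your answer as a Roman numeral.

LXII = 62
LXXIX = 79
62 + 79 = 141

CXLI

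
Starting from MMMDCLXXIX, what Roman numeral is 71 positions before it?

MMMDCLXXIX = 3679
3679 - 71 = 3608

MMMDCVIII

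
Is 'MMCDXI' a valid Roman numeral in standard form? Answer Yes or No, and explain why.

'MMCDXI': Check the rules: uses only the symbols I, V, X, L, C, D, M; no symbol is repeated more than three times in a row; V, L and D each appear at most once; the only place a smaller symbol precedes a larger one is the allowed subtractive pair CD, the symbol right after such a pair (if any) is smaller than the pair's first symbol, and otherwise the values never increase from left to right. Value: M (1000) + M (1000) + CD (400) + X (10) + I (1) = 2411. So it is a valid standard Roman numeral.

Yes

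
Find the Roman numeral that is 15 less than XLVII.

XLVII = 47
47 - 15 = 32

XXXII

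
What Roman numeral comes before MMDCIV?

MMDCIV = 2604, so the previous integer is 2604 - 1 = 2603

MMDCIII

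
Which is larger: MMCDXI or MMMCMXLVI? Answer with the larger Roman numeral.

MMCDXI = 2411
MMMCMXLVI = 3946
3946 is larger

MMMCMXLVI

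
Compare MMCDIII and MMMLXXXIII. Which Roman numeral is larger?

MMCDIII = 2403
MMMLXXXIII = 3083
3083 is larger

MMMLXXXIII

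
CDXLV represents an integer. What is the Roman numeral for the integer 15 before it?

CDXLV = 445
445 - 15 = 430

CDXXX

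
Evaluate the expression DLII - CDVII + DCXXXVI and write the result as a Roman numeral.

DLII = 552, CDVII = 407, DCXXXVI = 636
552 - 407 = 145
145 + 636 = 781

DCCLXXXI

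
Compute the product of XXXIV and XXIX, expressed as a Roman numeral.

XXXIV = 34
XXIX = 29
34 × 29 = 986

CMLXXXVI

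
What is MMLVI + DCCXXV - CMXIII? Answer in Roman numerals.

MMLVI = 2056, DCCXXV = 725, CMXIII = 913
2056 + 725 = 2781
2781 - 913 = 1868

MDCCCLXVIII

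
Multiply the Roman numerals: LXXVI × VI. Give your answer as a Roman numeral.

LXXVI = 76
VI = 6
76 × 6 = 456

CDLVI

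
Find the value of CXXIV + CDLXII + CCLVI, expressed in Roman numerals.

CXXIV = 124, CDLXII = 462, CCLVI = 256
124 + 462 = 586
586 + 256 = 842

DCCCXLII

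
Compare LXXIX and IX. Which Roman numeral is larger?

LXXIX = 79
IX = 9
79 is larger

LXXIX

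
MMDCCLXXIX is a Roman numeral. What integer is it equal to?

MMDCCLXXIX: M=1000, M=1000, D=500, C=100, C=100, L=50, X=10, X=10, IX=9
1000 + 1000 + 500 + 100 + 100 + 50 + 10 + 10 + 9 = 2779

2779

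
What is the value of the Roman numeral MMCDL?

MMCDL: M=1000, M=1000, CD=400, L=50
1000 + 1000 + 400 + 50 = 2450

2450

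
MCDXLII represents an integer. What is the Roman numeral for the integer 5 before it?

MCDXLII = 1442
1442 - 5 = 1437

MCDXXXVII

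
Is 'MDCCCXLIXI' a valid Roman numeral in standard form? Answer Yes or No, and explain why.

'MDCCCXLIXI': I cannot come right after the subtractive pair IX: once I is subtracted in IX, the next symbol must be smaller than I

No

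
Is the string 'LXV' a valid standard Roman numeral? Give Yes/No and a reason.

'LXV': Check the rules: uses only the symbols I, V, X, L, C, D, M; no symbol is repeated more than three times in a row; V, L and D each appear at most once; no smaller symbol precedes a larger one (values never increase from left to right). Value: L (50) + X (10) + V (5) = 65. So it is a valid standard Roman numeral.

Yes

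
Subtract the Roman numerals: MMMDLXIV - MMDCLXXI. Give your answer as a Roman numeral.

MMMDLXIV = 3564
MMDCLXXI = 2671
3564 - 2671 = 893

DCCCXCIII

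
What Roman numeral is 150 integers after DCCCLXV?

DCCCLXV = 865
865 + 150 = 1015

MXV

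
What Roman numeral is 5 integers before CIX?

CIX = 109
109 - 5 = 104

CIV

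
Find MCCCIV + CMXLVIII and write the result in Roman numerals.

MCCCIV = 1304
CMXLVIII = 948
1304 + 948 = 2252

MMCCLII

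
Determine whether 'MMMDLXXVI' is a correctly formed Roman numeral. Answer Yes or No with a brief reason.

'MMMDLXXVI': Check the rules: uses only the symbols I, V, X, L, C, D, M; no symbol is repeated more than three times in a row; V, L and D each appear at most once; no smaller symbol precedes a larger one (values never increase from left to right). Value: M (1000) + M (1000) + M (1000) + D (500) + L (50) + X (10) + X (10) + V (5) + I (1) = 3576. So it is a valid standard Roman numeral.

Yes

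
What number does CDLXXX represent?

CDLXXX: CD=400, L=50, X=10, X=10, X=10
400 + 50 + 10 + 10 + 10 = 480

480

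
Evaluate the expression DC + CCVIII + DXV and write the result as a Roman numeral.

DC = 600, CCVIII = 208, DXV = 515
600 + 208 = 808
808 + 515 = 1323

MCCCXXIII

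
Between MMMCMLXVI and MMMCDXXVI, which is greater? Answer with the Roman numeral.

MMMCMLXVI = 3966
MMMCDXXVI = 3426
3966 is larger

MMMCMLXVI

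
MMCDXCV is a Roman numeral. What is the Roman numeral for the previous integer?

MMCDXCV = 2495; previous is 2494

MMCDXCIV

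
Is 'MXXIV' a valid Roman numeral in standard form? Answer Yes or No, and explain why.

'MXXIV': Check the rules: uses only the symbols I, V, X, L, C, D, M; no symbol is repeated more than three times in a row; V, L and D each appear at most once; the only place a smaller symbol precedes a larger one is the allowed subtractive pair IV, the symbol right after such a pair (if any) is smaller than the pair's first symbol, and otherwise the values never increase from left to right. Value: M (1000) + X (10) + X (10) + IV (4) = 1024. So it is a valid standard Roman numeral.

Yes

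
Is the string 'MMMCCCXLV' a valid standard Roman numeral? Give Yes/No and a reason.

'MMMCCCXLV': Check the rules: uses only the symbols I, V, X, L, C, D, M; no symbol is repeated more than three times in a row; V, L and D each appear at most once; the only place a smaller symbol precedes a larger one is the allowed subtractive pair XL, the symbol right after such a pair (if any) is smaller than the pair's first symbol, and otherwise the values never increase from left to right. Value: M (1000) + M (1000) + M (1000) + C (100) + C (100) + C (100) + XL (40) + V (5) = 3345. So it is a valid standard Roman numeral.

Yes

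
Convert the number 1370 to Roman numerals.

Convert 1370 to Roman numerals:
  1370 contains 1×1000 (M)
  370 contains 3×100 (CCC)
  70 contains 1×50 (L)
  20 contains 2×10 (XX)

MCCCLXX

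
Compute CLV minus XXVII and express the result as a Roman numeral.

CLV = 155
XXVII = 27
155 - 27 = 128

CXXVIII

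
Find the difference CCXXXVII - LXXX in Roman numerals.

CCXXXVII = 237
LXXX = 80
237 - 80 = 157

CLVII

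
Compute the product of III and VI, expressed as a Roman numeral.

III = 3
VI = 6
3 × 6 = 18

XVIII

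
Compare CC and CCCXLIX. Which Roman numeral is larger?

CC = 200
CCCXLIX = 349
349 is larger

CCCXLIX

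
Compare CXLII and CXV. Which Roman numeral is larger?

CXLII = 142
CXV = 115
142 is larger

CXLII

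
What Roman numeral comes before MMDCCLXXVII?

MMDCCLXXVII = 2777; previous is 2776

MMDCCLXXVI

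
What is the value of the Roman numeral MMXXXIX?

MMXXXIX: M=1000, M=1000, X=10, X=10, X=10, IX=9
1000 + 1000 + 10 + 10 + 10 + 9 = 2039

2039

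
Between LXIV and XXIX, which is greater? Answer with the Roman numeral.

LXIV = 64
XXIX = 29
64 is larger

LXIV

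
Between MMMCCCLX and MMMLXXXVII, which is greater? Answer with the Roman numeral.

MMMCCCLX = 3360
MMMLXXXVII = 3087
3360 is larger

MMMCCCLX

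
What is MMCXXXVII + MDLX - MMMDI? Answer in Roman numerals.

MMCXXXVII = 2137, MDLX = 1560, MMMDI = 3501
2137 + 1560 = 3697
3697 - 3501 = 196

CXCVI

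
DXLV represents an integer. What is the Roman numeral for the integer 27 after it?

DXLV = 545
545 + 27 = 572

DLXXII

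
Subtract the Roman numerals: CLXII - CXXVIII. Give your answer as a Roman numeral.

CLXII = 162
CXXVIII = 128
162 - 128 = 34

XXXIV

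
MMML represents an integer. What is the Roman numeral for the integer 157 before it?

MMML = 3050
3050 - 157 = 2893

MMDCCCXCIII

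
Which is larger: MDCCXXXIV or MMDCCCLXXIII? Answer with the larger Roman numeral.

MDCCXXXIV = 1734
MMDCCCLXXIII = 2873
2873 is larger

MMDCCCLXXIII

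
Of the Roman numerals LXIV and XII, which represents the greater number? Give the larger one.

LXIV = 64
XII = 12
64 is larger

LXIV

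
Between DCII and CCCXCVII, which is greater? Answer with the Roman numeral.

DCII = 602
CCCXCVII = 397
602 is larger

DCII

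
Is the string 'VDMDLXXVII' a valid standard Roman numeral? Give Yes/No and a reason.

'VDMDLXXVII': V should not appear more than once

No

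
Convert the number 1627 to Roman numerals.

Convert 1627 to Roman numerals:
  1627 contains 1×1000 (M)
  627 contains 1×500 (D)
  127 contains 1×100 (C)
  27 contains 2×10 (XX)
  7 contains 1×5 (V)
  2 contains 2×1 (II)

MDCXXVII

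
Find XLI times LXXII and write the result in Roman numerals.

XLI = 41
LXXII = 72
41 × 72 = 2952

MMCMLII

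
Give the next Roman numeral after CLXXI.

CLXXI = 171, so the next integer is 171 + 1 = 172

CLXXII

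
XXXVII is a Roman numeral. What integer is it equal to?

XXXVII: X=10, X=10, X=10, V=5, I=1, I=1
10 + 10 + 10 + 5 + 1 + 1 = 37

37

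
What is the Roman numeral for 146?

Convert 146 to Roman numerals:
  146 contains 1×100 (C)
  46 contains 1×40 (XL)
  6 contains 1×5 (V)
  1 contains 1×1 (I)

CXLVI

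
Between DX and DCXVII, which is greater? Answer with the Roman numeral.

DX = 510
DCXVII = 617
617 is larger

DCXVII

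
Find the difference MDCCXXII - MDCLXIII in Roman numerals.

MDCCXXII = 1722
MDCLXIII = 1663
1722 - 1663 = 59

LIX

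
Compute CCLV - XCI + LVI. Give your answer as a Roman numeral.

CCLV = 255, XCI = 91, LVI = 56
255 - 91 = 164
164 + 56 = 220

CCXX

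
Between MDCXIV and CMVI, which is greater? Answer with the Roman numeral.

MDCXIV = 1614
CMVI = 906
1614 is larger

MDCXIV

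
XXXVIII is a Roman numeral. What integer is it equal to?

XXXVIII: X=10, X=10, X=10, V=5, I=1, I=1, I=1
10 + 10 + 10 + 5 + 1 + 1 + 1 = 38

38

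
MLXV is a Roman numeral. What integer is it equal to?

MLXV: M=1000, L=50, X=10, V=5
1000 + 50 + 10 + 5 = 1065

1065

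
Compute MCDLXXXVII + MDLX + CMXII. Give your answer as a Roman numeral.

MCDLXXXVII = 1487, MDLX = 1560, CMXII = 912
1487 + 1560 = 3047
3047 + 912 = 3959

MMMCMLIX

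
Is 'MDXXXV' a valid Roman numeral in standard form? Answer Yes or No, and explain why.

'MDXXXV': Check the rules: uses only the symbols I, V, X, L, C, D, M; no symbol is repeated more than three times in a row; V, L and D each appear at most once; no smaller symbol precedes a larger one (values never increase from left to right). Value: M (1000) + D (500) + X (10) + X (10) + X (10) + V (5) = 1535. So it is a valid standard Roman numeral.

Yes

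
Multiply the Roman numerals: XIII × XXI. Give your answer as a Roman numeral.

XIII = 13
XXI = 21
13 × 21 = 273

CCLXXIII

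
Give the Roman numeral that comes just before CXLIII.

CXLIII = 143; previous is 142

CXLII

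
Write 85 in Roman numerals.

Convert 85 to Roman numerals:
  85 contains 1×50 (L)
  35 contains 3×10 (XXX)
  5 contains 1×5 (V)

LXXXV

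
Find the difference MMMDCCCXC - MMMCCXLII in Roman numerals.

MMMDCCCXC = 3890
MMMCCXLII = 3242
3890 - 3242 = 648

DCXLVIII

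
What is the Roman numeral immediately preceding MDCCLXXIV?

MDCCLXXIV = 1774, so the previous integer is 1774 - 1 = 1773

MDCCLXXIII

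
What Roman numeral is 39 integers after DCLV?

DCLV = 655
655 + 39 = 694

DCXCIV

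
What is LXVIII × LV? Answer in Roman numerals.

LXVIII = 68
LV = 55
68 × 55 = 3740

MMMDCCXL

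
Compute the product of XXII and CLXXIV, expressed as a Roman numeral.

XXII = 22
CLXXIV = 174
22 × 174 = 3828

MMMDCCCXXVIII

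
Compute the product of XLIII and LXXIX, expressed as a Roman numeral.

XLIII = 43
LXXIX = 79
43 × 79 = 3397

MMMCCCXCVII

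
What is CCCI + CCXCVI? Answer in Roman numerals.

CCCI = 301
CCXCVI = 296
301 + 296 = 597

DXCVII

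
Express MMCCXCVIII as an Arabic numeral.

MMCCXCVIII: M=1000, M=1000, C=100, C=100, XC=90, V=5, I=1, I=1, I=1
1000 + 1000 + 100 + 100 + 90 + 5 + 1 + 1 + 1 = 2298

2298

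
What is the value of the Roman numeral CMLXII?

CMLXII: CM=900, L=50, X=10, I=1, I=1
900 + 50 + 10 + 1 + 1 = 962

962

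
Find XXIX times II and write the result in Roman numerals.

XXIX = 29
II = 2
29 × 2 = 58

LVIII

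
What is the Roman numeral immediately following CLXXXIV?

CLXXXIV = 184; next is 185

CLXXXV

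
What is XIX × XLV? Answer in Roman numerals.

XIX = 19
XLV = 45
19 × 45 = 855

DCCCLV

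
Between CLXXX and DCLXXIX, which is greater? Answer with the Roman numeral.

CLXXX = 180
DCLXXIX = 679
679 is larger

DCLXXIX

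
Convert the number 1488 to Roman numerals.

Convert 1488 to Roman numerals:
  1488 contains 1×1000 (M)
  488 contains 1×400 (CD)
  88 contains 1×50 (L)
  38 contains 3×10 (XXX)
  8 contains 1×5 (V)
  3 contains 3×1 (III)

MCDLXXXVIII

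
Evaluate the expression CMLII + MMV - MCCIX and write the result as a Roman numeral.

CMLII = 952, MMV = 2005, MCCIX = 1209
952 + 2005 = 2957
2957 - 1209 = 1748

MDCCXLVIII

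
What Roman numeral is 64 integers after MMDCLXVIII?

MMDCLXVIII = 2668
2668 + 64 = 2732

MMDCCXXXII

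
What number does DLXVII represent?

DLXVII: D=500, L=50, X=10, V=5, I=1, I=1
500 + 50 + 10 + 5 + 1 + 1 = 567

567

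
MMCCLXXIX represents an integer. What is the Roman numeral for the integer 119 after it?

MMCCLXXIX = 2279
2279 + 119 = 2398

MMCCCXCVIII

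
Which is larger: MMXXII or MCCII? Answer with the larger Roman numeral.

MMXXII = 2022
MCCII = 1202
2022 is larger

MMXXII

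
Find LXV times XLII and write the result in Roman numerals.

LXV = 65
XLII = 42
65 × 42 = 2730

MMDCCXXX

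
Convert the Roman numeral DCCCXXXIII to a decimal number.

DCCCXXXIII: D=500, C=100, C=100, C=100, X=10, X=10, X=10, I=1, I=1, I=1
500 + 100 + 100 + 100 + 10 + 10 + 10 + 1 + 1 + 1 = 833

833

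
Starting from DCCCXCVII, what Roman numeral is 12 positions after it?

DCCCXCVII = 897
897 + 12 = 909

CMIX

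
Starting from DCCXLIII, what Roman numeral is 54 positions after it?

DCCXLIII = 743
743 + 54 = 797

DCCXCVII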